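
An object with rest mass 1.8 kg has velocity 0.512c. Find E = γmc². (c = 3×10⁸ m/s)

γ = 1/√(1 - 0.512²) = 1.164
mc² = 1.8 × (3×10⁸)² = 1.620×10¹⁷ J
E = γmc² = 1.164 × 1.620×10¹⁷ = 1.886×10¹⁷ J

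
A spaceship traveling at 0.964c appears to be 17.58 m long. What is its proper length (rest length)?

Contracted length L = 17.58 m
γ = 1/√(1 - 0.964²) = 3.7608
L₀ = γL = 3.7608 × 17.58 = 66.11 m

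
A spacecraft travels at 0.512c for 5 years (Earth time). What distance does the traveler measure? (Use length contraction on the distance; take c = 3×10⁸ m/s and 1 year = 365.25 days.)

Earth distance: d = v × t = 0.512c × 5 yr = 2.424×10¹⁶ m
γ = 1.164
d' = d/γ = 2.424×10¹⁶/1.164 = 2.082×10¹⁶ m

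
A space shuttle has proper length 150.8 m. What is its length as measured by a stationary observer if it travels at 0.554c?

Proper length L₀ = 150.8 m
γ = 1/√(1 - 0.554²) = 1.2012
L = L₀/γ = 150.8/1.2012 = 125.5 m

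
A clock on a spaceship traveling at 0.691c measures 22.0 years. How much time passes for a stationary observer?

Proper time Δt₀ = 22.0 years
γ = 1/√(1 - 0.691²) = 1.383
Δt = γΔt₀ = 1.383 × 22.0 = 30.43 years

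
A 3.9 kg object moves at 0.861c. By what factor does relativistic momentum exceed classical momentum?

p_rel = γmv, p_class = mv
Ratio = γ = 1/√(1 - 0.861²) = 1.966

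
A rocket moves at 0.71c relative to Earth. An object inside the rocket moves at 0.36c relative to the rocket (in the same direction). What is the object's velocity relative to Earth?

u = (u' + v)/(1 + u'v/c²)
Numerator: 0.36 + 0.71 = 1.07
Denominator: 1 + 0.2556 = 1.2556
u = 1.07/1.2556 = 0.8522c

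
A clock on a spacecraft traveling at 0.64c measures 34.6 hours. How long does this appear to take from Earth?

Proper time Δt₀ = 34.6 hours
γ = 1/√(1 - 0.64²) = 1.3014
Δt = γΔt₀ = 1.3014 × 34.6 = 45.03 hours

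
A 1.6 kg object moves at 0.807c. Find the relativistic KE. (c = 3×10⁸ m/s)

γ = 1/√(1 - 0.807²) = 1.6933
γ - 1 = 0.6933
KE = (γ-1)mc² = 0.6933 × 1.6 × (3×10⁸)² = 9.984×10¹⁶ J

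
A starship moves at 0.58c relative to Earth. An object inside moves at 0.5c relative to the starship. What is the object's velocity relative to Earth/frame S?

u = (u' + v)/(1 + u'v/c²)
Numerator: 0.5 + 0.58 = 1.08
Denominator: 1 + 0.29 = 1.29
u = 1.08/1.29 = 0.8372c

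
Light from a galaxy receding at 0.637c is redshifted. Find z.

β = 0.637
(1+β)/(1-β) = 1.637/0.363 = 4.510
√(4.510) = 2.124
z = 2.124 - 1 = 1.124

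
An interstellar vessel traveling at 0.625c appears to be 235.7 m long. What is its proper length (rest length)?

Contracted length L = 235.7 m
γ = 1/√(1 - 0.625²) = 1.281
L₀ = γL = 1.281 × 235.7 = 301.9 m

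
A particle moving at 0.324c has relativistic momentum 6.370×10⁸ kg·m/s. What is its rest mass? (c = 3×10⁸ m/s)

γ = 1/√(1 - 0.324²) = 1.057
v = 0.324 × 3×10⁸ = 9.720×10⁷ m/s
m = p/(γv) = 6.370×10⁸/(1.057 × 9.720×10⁷) = 6.200 kg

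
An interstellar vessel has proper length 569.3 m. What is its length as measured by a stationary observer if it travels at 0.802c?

Proper length L₀ = 569.3 m
γ = 1/√(1 - 0.802²) = 1.674
L = L₀/γ = 569.3/1.674 = 340.1 m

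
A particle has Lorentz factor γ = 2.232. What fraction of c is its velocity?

From γ = 1/√(1 - v²/c²):
1/γ² = 1/2.232² = 0.2007
v²/c² = 1 - 0.2007 = 0.7993
v/c = √(0.7993) = 0.8940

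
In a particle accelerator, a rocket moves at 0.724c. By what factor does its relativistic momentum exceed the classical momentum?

p_rel = γmv, p_class = mv
Ratio = γ = 1/√(1 - 0.724²)
= 1/√(0.475824) = 1.450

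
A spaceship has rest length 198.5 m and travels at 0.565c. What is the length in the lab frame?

Proper length L₀ = 198.5 m
γ = 1/√(1 - 0.565²) = 1.212
L = L₀/γ = 198.5/1.212 = 163.8 m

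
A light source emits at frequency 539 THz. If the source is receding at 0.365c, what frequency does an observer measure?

β = v/c = 0.365
(1-β)/(1+β) = 0.635/1.365 = 0.4652
Doppler factor = √(0.4652) = 0.68206
f_obs = 539 × 0.68206 = 367.6 THz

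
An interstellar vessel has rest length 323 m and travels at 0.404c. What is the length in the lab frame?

Proper length L₀ = 323 m
γ = 1/√(1 - 0.404²) = 1.093
L = L₀/γ = 323/1.093 = 295.5 m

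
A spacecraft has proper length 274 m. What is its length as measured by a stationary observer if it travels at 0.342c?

Proper length L₀ = 274 m
γ = 1/√(1 - 0.342²) = 1.064
L = L₀/γ = 274/1.064 = 257.5 m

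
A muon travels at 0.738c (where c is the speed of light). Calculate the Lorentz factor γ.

v/c = 0.738, so (v/c)² = 0.544644
1 - (v/c)² = 0.455356
γ = 1/√(0.455356) = 1.482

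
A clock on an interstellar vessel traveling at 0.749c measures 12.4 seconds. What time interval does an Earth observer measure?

Proper time Δt₀ = 12.4 seconds
γ = 1/√(1 - 0.749²) = 1.5093
Δt = γΔt₀ = 1.5093 × 12.4 = 18.72 seconds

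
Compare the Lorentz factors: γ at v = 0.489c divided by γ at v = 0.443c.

γ₁ = 1/√(1 - 0.489²) = 1.146
γ₂ = 1/√(1 - 0.443²) = 1.115
γ₁/γ₂ = 1.146/1.115 = 1.028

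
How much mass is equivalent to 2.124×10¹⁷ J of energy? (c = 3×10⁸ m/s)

From E = mc², we get m = E/c²
c² = (3×10⁸)² = 9×10¹⁶ m²/s²
m = 2.124×10¹⁷ / 9×10¹⁶ = 2.360 kg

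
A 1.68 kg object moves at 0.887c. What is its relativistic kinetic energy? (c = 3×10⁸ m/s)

γ = 1/√(1 - 0.887²) = 2.1656
γ - 1 = 1.1656
KE = (γ-1)mc² = 1.1656 × 1.68 × (3×10⁸)² = 1.762×10¹⁷ J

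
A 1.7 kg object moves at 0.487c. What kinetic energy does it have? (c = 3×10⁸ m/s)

γ = 1/√(1 - 0.487²) = 1.14495
γ - 1 = 0.14495
KE = (γ-1)mc² = 0.14495 × 1.7 × (3×10⁸)² = 2.218×10¹⁶ J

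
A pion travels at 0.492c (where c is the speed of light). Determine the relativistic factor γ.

v/c = 0.492, so (v/c)² = 0.242064
1 - (v/c)² = 0.757936
γ = 1/√(0.757936) = 1.149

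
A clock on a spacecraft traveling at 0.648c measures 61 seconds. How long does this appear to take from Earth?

Proper time Δt₀ = 61 seconds
γ = 1/√(1 - 0.648²) = 1.313
Δt = γΔt₀ = 1.313 × 61 = 80.09 seconds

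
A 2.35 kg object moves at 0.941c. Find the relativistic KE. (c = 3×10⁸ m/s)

γ = 1/√(1 - 0.941²) = 2.955
γ - 1 = 1.955
KE = (γ-1)mc² = 1.955 × 2.35 × (3×10⁸)² = 4.135×10¹⁷ J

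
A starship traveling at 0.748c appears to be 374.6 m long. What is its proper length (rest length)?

Contracted length L = 374.6 m
γ = 1/√(1 - 0.748²) = 1.5067
L₀ = γL = 1.5067 × 374.6 = 564.4 m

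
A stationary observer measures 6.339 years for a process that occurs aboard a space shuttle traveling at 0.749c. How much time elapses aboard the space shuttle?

Dilated time Δt = 6.339 years
γ = 1/√(1 - 0.749²) = 1.5093
Δt₀ = Δt/γ = 6.339/1.5093 = 4.200 years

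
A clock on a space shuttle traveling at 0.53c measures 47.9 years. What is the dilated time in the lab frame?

Proper time Δt₀ = 47.9 years
γ = 1/√(1 - 0.53²) = 1.17925
Δt = γΔt₀ = 1.17925 × 47.9 = 56.49 years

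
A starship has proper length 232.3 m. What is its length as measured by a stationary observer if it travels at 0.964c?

Proper length L₀ = 232.3 m
γ = 1/√(1 - 0.964²) = 3.761
L = L₀/γ = 232.3/3.761 = 61.77 m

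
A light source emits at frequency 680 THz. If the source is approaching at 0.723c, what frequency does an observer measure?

β = v/c = 0.723
(1+β)/(1-β) = 1.723/0.277 = 6.220
Doppler factor = √(6.220) = 2.494
f_obs = 680 × 2.494 = 1696 THz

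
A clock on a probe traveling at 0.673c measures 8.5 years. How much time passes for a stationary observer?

Proper time Δt₀ = 8.5 years
γ = 1/√(1 - 0.673²) = 1.352
Δt = γΔt₀ = 1.352 × 8.5 = 11.49 years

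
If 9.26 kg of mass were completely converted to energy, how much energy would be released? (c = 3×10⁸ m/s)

Using E = mc²:
c² = (3×10⁸)² = 9×10¹⁶ m²/s²
E = 9.26 × 9×10¹⁶ = 8.334×10¹⁷ J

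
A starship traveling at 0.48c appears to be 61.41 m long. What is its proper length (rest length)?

Contracted length L = 61.41 m
γ = 1/√(1 - 0.48²) = 1.1399
L₀ = γL = 1.1399 × 61.41 = 70.00 m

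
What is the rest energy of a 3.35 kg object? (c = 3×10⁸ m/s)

c² = (3×10⁸)² = 9.000×10¹⁶ m²/s²
E₀ = mc² = 3.35 × 9.000×10¹⁶ = 3.015×10¹⁷ J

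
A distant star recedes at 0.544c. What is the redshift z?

β = 0.544
(1+β)/(1-β) = 1.544/0.456 = 3.386
√(3.386) = 1.8401
z = 1.8401 - 1 = 0.8401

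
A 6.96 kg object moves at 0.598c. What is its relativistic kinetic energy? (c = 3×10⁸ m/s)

γ = 1/√(1 - 0.598²) = 1.24767
γ - 1 = 0.24767
KE = (γ-1)mc² = 0.24767 × 6.96 × (3×10⁸)² = 1.551×10¹⁷ J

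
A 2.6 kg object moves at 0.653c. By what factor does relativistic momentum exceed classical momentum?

p_rel = γmv, p_class = mv
Ratio = γ = 1/√(1 - 0.653²) = 1.320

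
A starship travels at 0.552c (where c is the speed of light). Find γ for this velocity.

v/c = 0.552, so (v/c)² = 0.304704
1 - (v/c)² = 0.695296
γ = 1/√(0.695296) = 1.199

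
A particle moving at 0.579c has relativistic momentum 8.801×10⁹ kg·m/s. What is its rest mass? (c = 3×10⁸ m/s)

γ = 1/√(1 - 0.579²) = 1.2265
v = 0.579 × 3×10⁸ = 1.737×10⁸ m/s
m = p/(γv) = 8.801×10⁹/(1.2265 × 1.737×10⁸) = 41.31 kg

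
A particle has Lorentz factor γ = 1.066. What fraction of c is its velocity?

From γ = 1/√(1 - v²/c²):
1/γ² = 1/1.066² = 0.8800
v²/c² = 1 - 0.8800 = 0.1200
v/c = √(0.1200) = 0.3464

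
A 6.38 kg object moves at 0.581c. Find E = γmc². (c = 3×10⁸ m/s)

γ = 1/√(1 - 0.581²) = 1.2286
mc² = 6.38 × (3×10⁸)² = 5.742×10¹⁷ J
E = γmc² = 1.2286 × 5.742×10¹⁷ = 7.055×10¹⁷ J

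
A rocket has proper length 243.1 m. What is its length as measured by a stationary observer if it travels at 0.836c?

Proper length L₀ = 243.1 m
γ = 1/√(1 - 0.836²) = 1.822
L = L₀/γ = 243.1/1.822 = 133.4 m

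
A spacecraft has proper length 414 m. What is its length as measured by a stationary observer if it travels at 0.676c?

Proper length L₀ = 414 m
γ = 1/√(1 - 0.676²) = 1.357
L = L₀/γ = 414/1.357 = 305.1 m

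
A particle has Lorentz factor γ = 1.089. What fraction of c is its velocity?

From γ = 1/√(1 - v²/c²):
1/γ² = 1/1.089² = 0.84323
v²/c² = 1 - 0.84323 = 0.15677
v/c = √(0.15677) = 0.3959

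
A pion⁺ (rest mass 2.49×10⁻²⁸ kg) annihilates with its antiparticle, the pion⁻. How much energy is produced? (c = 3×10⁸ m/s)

Both particles have the same rest mass, so total mass = 2m
E = 2m·c² = 2 × 2.49×10⁻²⁸ × (3×10⁸)²
= 2 × 2.49×10⁻²⁸ × 9×10¹⁶
= 4.482×10⁻¹¹ J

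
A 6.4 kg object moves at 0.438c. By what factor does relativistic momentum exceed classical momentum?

p_rel = γmv, p_class = mv
Ratio = γ = 1/√(1 - 0.438²) = 1.112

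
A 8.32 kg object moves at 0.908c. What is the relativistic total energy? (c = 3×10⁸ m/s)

γ = 1/√(1 - 0.908²) = 2.387
mc² = 8.32 × (3×10⁸)² = 7.488×10¹⁷ J
E = γmc² = 2.387 × 7.488×10¹⁷ = 1.787×10¹⁸ J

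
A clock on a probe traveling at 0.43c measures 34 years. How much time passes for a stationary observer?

Proper time Δt₀ = 34 years
γ = 1/√(1 - 0.43²) = 1.1076
Δt = γΔt₀ = 1.1076 × 34 = 37.66 years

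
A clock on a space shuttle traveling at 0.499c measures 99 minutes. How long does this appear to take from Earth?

Proper time Δt₀ = 99 minutes
γ = 1/√(1 - 0.499²) = 1.154
Δt = γΔt₀ = 1.154 × 99 = 114.2 minutes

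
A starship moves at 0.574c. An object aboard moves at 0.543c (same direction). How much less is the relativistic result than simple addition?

Classical: u' + v = 0.543 + 0.574 = 1.117c
Relativistic: u = (0.543 + 0.574)/(1 + 0.311682) = 1.117/1.311682 = 0.8516c
Difference: 1.117 - 0.8516 = 0.2654c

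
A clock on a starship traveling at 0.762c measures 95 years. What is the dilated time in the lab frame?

Proper time Δt₀ = 95 years
γ = 1/√(1 - 0.762²) = 1.544
Δt = γΔt₀ = 1.544 × 95 = 146.7 years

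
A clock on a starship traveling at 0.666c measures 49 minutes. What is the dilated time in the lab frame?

Proper time Δt₀ = 49 minutes
γ = 1/√(1 - 0.666²) = 1.3406
Δt = γΔt₀ = 1.3406 × 49 = 65.69 minutes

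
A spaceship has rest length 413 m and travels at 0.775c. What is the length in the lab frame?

Proper length L₀ = 413 m
γ = 1/√(1 - 0.775²) = 1.5824
L = L₀/γ = 413/1.5824 = 261.0 m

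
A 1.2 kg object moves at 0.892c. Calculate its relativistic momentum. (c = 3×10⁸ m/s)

γ = 1/√(1 - 0.892²) = 2.2122
v = 0.892 × 3×10⁸ = 2.676×10⁸ m/s
p = γmv = 2.2122 × 1.2 × 2.676×10⁸ = 7.104×10⁸ kg·m/s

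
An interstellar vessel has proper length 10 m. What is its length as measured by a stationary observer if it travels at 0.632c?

Proper length L₀ = 10 m
γ = 1/√(1 - 0.632²) = 1.2904
L = L₀/γ = 10/1.2904 = 7.750 m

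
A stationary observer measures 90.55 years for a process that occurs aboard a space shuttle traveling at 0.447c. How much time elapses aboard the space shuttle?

Dilated time Δt = 90.55 years
γ = 1/√(1 - 0.447²) = 1.1179
Δt₀ = Δt/γ = 90.55/1.1179 = 81.00 years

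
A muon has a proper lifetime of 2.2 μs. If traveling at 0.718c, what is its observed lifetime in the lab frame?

Proper lifetime τ₀ = 2.2 μs
γ = 1/√(1 - 0.718²) = 1.437
τ = γτ₀ = 1.437 × 2.2 μs = 3.161 μs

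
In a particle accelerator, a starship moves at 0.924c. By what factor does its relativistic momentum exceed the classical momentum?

p_rel = γmv, p_class = mv
Ratio = γ = 1/√(1 - 0.924²)
= 1/√(0.146224) = 2.615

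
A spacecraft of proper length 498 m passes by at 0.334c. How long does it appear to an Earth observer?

Proper length L₀ = 498 m
γ = 1/√(1 - 0.334²) = 1.061
L = L₀/γ = 498/1.061 = 469.4 m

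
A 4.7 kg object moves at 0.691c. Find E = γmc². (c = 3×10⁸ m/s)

γ = 1/√(1 - 0.691²) = 1.3834
mc² = 4.7 × (3×10⁸)² = 4.230×10¹⁷ J
E = γmc² = 1.3834 × 4.230×10¹⁷ = 5.852×10¹⁷ J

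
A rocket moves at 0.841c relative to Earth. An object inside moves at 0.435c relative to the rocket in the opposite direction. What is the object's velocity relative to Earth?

Object's velocity in rocket frame is u' = -0.435c
u = (u' + v)/(1 + u'v/c²) = (v - 0.435)/(1 - 0.435·v/c²)
Numerator: 0.841 - 0.435 = 0.406
Denominator: 1 - 0.365835 = 0.634165
u = 0.406/0.634165 = 0.6402c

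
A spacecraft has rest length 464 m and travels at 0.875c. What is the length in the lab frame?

Proper length L₀ = 464 m
γ = 1/√(1 - 0.875²) = 2.066
L = L₀/γ = 464/2.066 = 224.6 m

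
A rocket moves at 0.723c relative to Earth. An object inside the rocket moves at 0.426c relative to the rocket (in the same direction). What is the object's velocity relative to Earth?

u = (u' + v)/(1 + u'v/c²)
Numerator: 0.426 + 0.723 = 1.149
Denominator: 1 + 0.307998 = 1.307998
u = 1.149/1.307998 = 0.8784c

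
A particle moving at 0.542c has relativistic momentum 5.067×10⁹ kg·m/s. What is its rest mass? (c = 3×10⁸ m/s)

γ = 1/√(1 - 0.542²) = 1.190
v = 0.542 × 3×10⁸ = 1.626×10⁸ m/s
m = p/(γv) = 5.067×10⁹/(1.190 × 1.626×10⁸) = 26.19 kg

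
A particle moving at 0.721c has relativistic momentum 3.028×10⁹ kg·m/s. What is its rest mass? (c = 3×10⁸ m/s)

γ = 1/√(1 - 0.721²) = 1.44314
v = 0.721 × 3×10⁸ = 2.163×10⁸ m/s
m = p/(γv) = 3.028×10⁹/(1.44314 × 2.163×10⁸) = 9.700 kg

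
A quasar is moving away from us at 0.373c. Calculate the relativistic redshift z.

β = 0.373
(1+β)/(1-β) = 1.373/0.627 = 2.1898
√(2.1898) = 1.4798
z = 1.4798 - 1 = 0.4798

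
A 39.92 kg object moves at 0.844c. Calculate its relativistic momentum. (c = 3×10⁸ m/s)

γ = 1/√(1 - 0.844²) = 1.8645
v = 0.844 × 3×10⁸ = 2.532×10⁸ m/s
p = γmv = 1.8645 × 39.92 × 2.532×10⁸ = 1.885×10¹⁰ kg·m/s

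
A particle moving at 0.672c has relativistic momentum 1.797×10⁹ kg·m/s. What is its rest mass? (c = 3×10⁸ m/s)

γ = 1/√(1 - 0.672²) = 1.3503
v = 0.672 × 3×10⁸ = 2.016×10⁸ m/s
m = p/(γv) = 1.797×10⁹/(1.3503 × 2.016×10⁸) = 6.601 kg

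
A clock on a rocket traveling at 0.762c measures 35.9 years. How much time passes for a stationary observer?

Proper time Δt₀ = 35.9 years
γ = 1/√(1 - 0.762²) = 1.5442
Δt = γΔt₀ = 1.5442 × 35.9 = 55.44 years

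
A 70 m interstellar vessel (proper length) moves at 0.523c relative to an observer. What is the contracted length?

Proper length L₀ = 70 m
γ = 1/√(1 - 0.523²) = 1.1733
L = L₀/γ = 70/1.1733 = 59.66 m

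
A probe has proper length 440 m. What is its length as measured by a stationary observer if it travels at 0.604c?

Proper length L₀ = 440 m
γ = 1/√(1 - 0.604²) = 1.2547
L = L₀/γ = 440/1.2547 = 350.7 m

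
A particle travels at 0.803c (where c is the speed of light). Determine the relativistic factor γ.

v/c = 0.803, so (v/c)² = 0.644809
1 - (v/c)² = 0.355191
γ = 1/√(0.355191) = 1.678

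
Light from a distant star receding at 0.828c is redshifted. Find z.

β = 0.828
(1+β)/(1-β) = 1.828/0.172 = 10.63
√(10.63) = 3.260
z = 3.260 - 1 = 2.260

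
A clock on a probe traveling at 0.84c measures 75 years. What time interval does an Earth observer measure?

Proper time Δt₀ = 75 years
γ = 1/√(1 - 0.84²) = 1.843
Δt = γΔt₀ = 1.843 × 75 = 138.2 years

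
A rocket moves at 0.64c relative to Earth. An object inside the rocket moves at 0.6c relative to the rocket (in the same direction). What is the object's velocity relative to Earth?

u = (u' + v)/(1 + u'v/c²)
Numerator: 0.6 + 0.64 = 1.24
Denominator: 1 + 0.384 = 1.384
u = 1.24/1.384 = 0.8960c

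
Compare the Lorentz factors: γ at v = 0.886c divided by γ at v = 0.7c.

γ₁ = 1/√(1 - 0.886²) = 2.1566
γ₂ = 1/√(1 - 0.7²) = 1.4003
γ₁/γ₂ = 2.1566/1.4003 = 1.540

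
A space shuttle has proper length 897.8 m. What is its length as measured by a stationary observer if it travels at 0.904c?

Proper length L₀ = 897.8 m
γ = 1/√(1 - 0.904²) = 2.339
L = L₀/γ = 897.8/2.339 = 383.8 m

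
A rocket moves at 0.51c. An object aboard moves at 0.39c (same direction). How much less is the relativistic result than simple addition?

Classical: u' + v = 0.39 + 0.51 = 0.9c
Relativistic: u = (0.39 + 0.51)/(1 + 0.1989) = 0.9/1.1989 = 0.7507c
Difference: 0.9 - 0.7507 = 0.1493c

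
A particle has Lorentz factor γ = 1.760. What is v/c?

From γ = 1/√(1 - v²/c²):
1/γ² = 1/1.760² = 0.3228
v²/c² = 1 - 0.3228 = 0.6772
v/c = √(0.6772) = 0.8229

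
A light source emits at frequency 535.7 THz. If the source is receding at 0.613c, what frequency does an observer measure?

β = v/c = 0.613
(1-β)/(1+β) = 0.387/1.613 = 0.2399
Doppler factor = √(0.2399) = 0.4898
f_obs = 535.7 × 0.4898 = 262.4 THz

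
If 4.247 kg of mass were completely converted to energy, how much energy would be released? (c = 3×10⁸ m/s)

Using E = mc²:
c² = (3×10⁸)² = 9×10¹⁶ m²/s²
E = 4.247 × 9×10¹⁶ = 3.822×10¹⁷ J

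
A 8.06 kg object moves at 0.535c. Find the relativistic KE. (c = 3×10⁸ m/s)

γ = 1/√(1 - 0.535²) = 1.1836
γ - 1 = 0.1836
KE = (γ-1)mc² = 0.1836 × 8.06 × (3×10⁸)² = 1.332×10¹⁷ J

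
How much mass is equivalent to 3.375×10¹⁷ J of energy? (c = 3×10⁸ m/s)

From E = mc², we get m = E/c²
c² = (3×10⁸)² = 9×10¹⁶ m²/s²
m = 3.375×10¹⁷ / 9×10¹⁶ = 3.750 kg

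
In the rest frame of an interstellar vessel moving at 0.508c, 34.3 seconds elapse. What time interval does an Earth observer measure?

Proper time Δt₀ = 34.3 seconds
γ = 1/√(1 - 0.508²) = 1.161
Δt = γΔt₀ = 1.161 × 34.3 = 39.82 seconds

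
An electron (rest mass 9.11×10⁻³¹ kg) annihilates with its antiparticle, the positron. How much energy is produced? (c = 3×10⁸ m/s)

Both particles have the same rest mass, so total mass = 2m
E = 2m·c² = 2 × 9.11×10⁻³¹ × (3×10⁸)²
= 2 × 9.11×10⁻³¹ × 9×10¹⁶
= 1.640×10⁻¹³ J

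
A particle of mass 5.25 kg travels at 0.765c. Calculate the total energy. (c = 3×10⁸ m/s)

γ = 1/√(1 - 0.765²) = 1.5527
mc² = 5.25 × (3×10⁸)² = 4.725×10¹⁷ J
E = γmc² = 1.5527 × 4.725×10¹⁷ = 7.337×10¹⁷ J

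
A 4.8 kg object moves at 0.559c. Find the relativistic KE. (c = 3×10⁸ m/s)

γ = 1/√(1 - 0.559²) = 1.20603
γ - 1 = 0.20603
KE = (γ-1)mc² = 0.20603 × 4.8 × (3×10⁸)² = 8.900×10¹⁶ J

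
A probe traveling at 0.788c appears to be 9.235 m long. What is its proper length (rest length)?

Contracted length L = 9.235 m
γ = 1/√(1 - 0.788²) = 1.624
L₀ = γL = 1.624 × 9.235 = 15.00 m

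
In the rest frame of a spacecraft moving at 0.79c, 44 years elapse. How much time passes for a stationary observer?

Proper time Δt₀ = 44 years
γ = 1/√(1 - 0.79²) = 1.63104
Δt = γΔt₀ = 1.63104 × 44 = 71.77 years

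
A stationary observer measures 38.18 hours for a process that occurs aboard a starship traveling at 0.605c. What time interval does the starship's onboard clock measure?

Dilated time Δt = 38.18 hours
γ = 1/√(1 - 0.605²) = 1.256
Δt₀ = Δt/γ = 38.18/1.256 = 30.40 hours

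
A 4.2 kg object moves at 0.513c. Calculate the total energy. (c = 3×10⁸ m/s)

γ = 1/√(1 - 0.513²) = 1.165
mc² = 4.2 × (3×10⁸)² = 3.780×10¹⁷ J
E = γmc² = 1.165 × 3.780×10¹⁷ = 4.404×10¹⁷ J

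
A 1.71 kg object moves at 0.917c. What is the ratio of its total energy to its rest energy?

E = γmc², E₀ = mc²
E/E₀ = γ = 1/√(1 - 0.917²) = 2.507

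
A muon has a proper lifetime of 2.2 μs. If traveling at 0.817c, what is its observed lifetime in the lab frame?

Proper lifetime τ₀ = 2.2 μs
γ = 1/√(1 - 0.817²) = 1.734
τ = γτ₀ = 1.734 × 2.2 μs = 3.815 μs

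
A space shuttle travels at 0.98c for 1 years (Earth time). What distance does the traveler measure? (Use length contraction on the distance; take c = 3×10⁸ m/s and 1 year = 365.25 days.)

Earth distance: d = v × t = 0.98c × 1 yr = 9.278×10¹⁵ m
γ = 5.025
d' = d/γ = 9.278×10¹⁵/5.025 = 1.846×10¹⁵ m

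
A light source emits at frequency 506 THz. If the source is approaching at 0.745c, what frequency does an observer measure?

β = v/c = 0.745
(1+β)/(1-β) = 1.745/0.255 = 6.843
Doppler factor = √(6.843) = 2.616
f_obs = 506 × 2.616 = 1324 THz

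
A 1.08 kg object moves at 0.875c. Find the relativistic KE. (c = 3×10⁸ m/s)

γ = 1/√(1 - 0.875²) = 2.066
γ - 1 = 1.066
KE = (γ-1)mc² = 1.066 × 1.08 × (3×10⁸)² = 1.036×10¹⁷ J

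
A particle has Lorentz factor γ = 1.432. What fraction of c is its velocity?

From γ = 1/√(1 - v²/c²):
1/γ² = 1/1.432² = 0.4877
v²/c² = 1 - 0.4877 = 0.5123
v/c = √(0.5123) = 0.7158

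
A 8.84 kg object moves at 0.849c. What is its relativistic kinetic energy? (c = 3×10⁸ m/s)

γ = 1/√(1 - 0.849²) = 1.8925
γ - 1 = 0.8925
KE = (γ-1)mc² = 0.8925 × 8.84 × (3×10⁸)² = 7.101×10¹⁷ J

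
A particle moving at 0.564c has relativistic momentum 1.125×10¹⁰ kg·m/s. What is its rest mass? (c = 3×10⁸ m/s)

γ = 1/√(1 - 0.564²) = 1.21098
v = 0.564 × 3×10⁸ = 1.692×10⁸ m/s
m = p/(γv) = 1.125×10¹⁰/(1.21098 × 1.692×10⁸) = 54.91 kg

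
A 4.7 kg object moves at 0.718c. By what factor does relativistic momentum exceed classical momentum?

p_rel = γmv, p_class = mv
Ratio = γ = 1/√(1 - 0.718²) = 1.437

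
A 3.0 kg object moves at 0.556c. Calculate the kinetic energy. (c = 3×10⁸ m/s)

γ = 1/√(1 - 0.556²) = 1.2031
γ - 1 = 0.2031
KE = (γ-1)mc² = 0.2031 × 3.0 × (3×10⁸)² = 5.484×10¹⁶ J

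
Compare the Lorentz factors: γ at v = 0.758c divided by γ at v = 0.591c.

γ₁ = 1/√(1 - 0.758²) = 1.5331
γ₂ = 1/√(1 - 0.591²) = 1.2397
γ₁/γ₂ = 1.5331/1.2397 = 1.237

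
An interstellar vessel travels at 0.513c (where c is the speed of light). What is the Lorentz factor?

v/c = 0.513, so (v/c)² = 0.263169
1 - (v/c)² = 0.736831
γ = 1/√(0.736831) = 1.165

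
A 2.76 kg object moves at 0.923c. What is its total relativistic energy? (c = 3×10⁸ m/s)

γ = 1/√(1 - 0.923²) = 2.5988
mc² = 2.76 × (3×10⁸)² = 2.484×10¹⁷ J
E = γmc² = 2.5988 × 2.484×10¹⁷ = 6.455×10¹⁷ J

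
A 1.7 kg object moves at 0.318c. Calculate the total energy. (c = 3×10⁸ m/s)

γ = 1/√(1 - 0.318²) = 1.055
mc² = 1.7 × (3×10⁸)² = 1.530×10¹⁷ J
E = γmc² = 1.055 × 1.530×10¹⁷ = 1.614×10¹⁷ J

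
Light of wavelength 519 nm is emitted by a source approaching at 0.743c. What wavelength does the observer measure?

β = 0.743
Wavelength Doppler factor = √(0.257/1.743) = √(0.14745) = 0.3840
λ_obs = 519 × 0.3840 = 199.3 nm (blueshift)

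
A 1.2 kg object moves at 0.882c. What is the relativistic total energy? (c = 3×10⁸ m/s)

γ = 1/√(1 - 0.882²) = 2.122
mc² = 1.2 × (3×10⁸)² = 1.080×10¹⁷ J
E = γmc² = 2.122 × 1.080×10¹⁷ = 2.292×10¹⁷ J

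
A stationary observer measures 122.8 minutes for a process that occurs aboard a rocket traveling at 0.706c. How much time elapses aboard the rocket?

Dilated time Δt = 122.8 minutes
γ = 1/√(1 - 0.706²) = 1.412
Δt₀ = Δt/γ = 122.8/1.412 = 86.97 minutes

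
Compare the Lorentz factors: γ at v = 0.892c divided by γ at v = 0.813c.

γ₁ = 1/√(1 - 0.892²) = 2.212
γ₂ = 1/√(1 - 0.813²) = 1.717
γ₁/γ₂ = 2.212/1.717 = 1.288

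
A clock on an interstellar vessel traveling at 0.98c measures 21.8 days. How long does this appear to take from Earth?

Proper time Δt₀ = 21.8 days
γ = 1/√(1 - 0.98²) = 5.025
Δt = γΔt₀ = 5.025 × 21.8 = 109.5 days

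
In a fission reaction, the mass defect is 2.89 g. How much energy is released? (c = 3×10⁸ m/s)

Convert mass defect: Δm = 2.89 g = 0.00289 kg
E = Δm·c² = 0.00289 × (3×10⁸)²
= 0.00289 × 9×10¹⁶ = 2.601×10¹⁴ J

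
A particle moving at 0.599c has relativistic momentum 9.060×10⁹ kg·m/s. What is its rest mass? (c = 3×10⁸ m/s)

γ = 1/√(1 - 0.599²) = 1.249
v = 0.599 × 3×10⁸ = 1.797×10⁸ m/s
m = p/(γv) = 9.060×10⁹/(1.249 × 1.797×10⁸) = 40.37 kg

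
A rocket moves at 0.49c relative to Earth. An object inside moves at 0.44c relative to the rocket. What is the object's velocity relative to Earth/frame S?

u = (u' + v)/(1 + u'v/c²)
Numerator: 0.44 + 0.49 = 0.93
Denominator: 1 + 0.2156 = 1.2156
u = 0.93/1.2156 = 0.7651c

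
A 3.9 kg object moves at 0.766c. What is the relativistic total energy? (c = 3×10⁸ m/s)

γ = 1/√(1 - 0.766²) = 1.5556
mc² = 3.9 × (3×10⁸)² = 3.510×10¹⁷ J
E = γmc² = 1.5556 × 3.510×10¹⁷ = 5.460×10¹⁷ J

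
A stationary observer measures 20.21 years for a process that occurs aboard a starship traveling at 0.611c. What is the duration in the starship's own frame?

Dilated time Δt = 20.21 years
γ = 1/√(1 - 0.611²) = 1.263
Δt₀ = Δt/γ = 20.21/1.263 = 16.00 years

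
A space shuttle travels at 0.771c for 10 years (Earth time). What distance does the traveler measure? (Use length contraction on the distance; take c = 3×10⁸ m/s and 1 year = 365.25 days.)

Earth distance: d = v × t = 0.771c × 10 yr = 7.2993×10¹⁶ m
γ = 1.5703
d' = d/γ = 7.2993×10¹⁶/1.5703 = 4.648×10¹⁶ m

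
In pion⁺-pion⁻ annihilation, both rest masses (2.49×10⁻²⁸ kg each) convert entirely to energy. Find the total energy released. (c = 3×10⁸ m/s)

Both particles have the same rest mass, so total mass = 2m
E = 2m·c² = 2 × 2.49×10⁻²⁸ × (3×10⁸)²
= 2 × 2.49×10⁻²⁸ × 9×10¹⁶
= 4.482×10⁻¹¹ J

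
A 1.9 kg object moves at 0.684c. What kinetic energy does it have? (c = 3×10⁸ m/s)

γ = 1/√(1 - 0.684²) = 1.3708
γ - 1 = 0.3708
KE = (γ-1)mc² = 0.3708 × 1.9 × (3×10⁸)² = 6.341×10¹⁶ J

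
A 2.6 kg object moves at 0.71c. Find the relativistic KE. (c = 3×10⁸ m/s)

γ = 1/√(1 - 0.71²) = 1.42005
γ - 1 = 0.42005
KE = (γ-1)mc² = 0.42005 × 2.6 × (3×10⁸)² = 9.829×10¹⁶ J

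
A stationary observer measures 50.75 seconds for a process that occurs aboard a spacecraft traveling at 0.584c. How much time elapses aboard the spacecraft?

Dilated time Δt = 50.75 seconds
γ = 1/√(1 - 0.584²) = 1.2319
Δt₀ = Δt/γ = 50.75/1.2319 = 41.20 seconds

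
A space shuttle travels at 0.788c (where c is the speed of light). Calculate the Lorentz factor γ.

v/c = 0.788, so (v/c)² = 0.620944
1 - (v/c)² = 0.379056
γ = 1/√(0.379056) = 1.624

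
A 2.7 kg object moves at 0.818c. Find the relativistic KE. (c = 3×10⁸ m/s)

γ = 1/√(1 - 0.818²) = 1.73847
γ - 1 = 0.73847
KE = (γ-1)mc² = 0.73847 × 2.7 × (3×10⁸)² = 1.794×10¹⁷ J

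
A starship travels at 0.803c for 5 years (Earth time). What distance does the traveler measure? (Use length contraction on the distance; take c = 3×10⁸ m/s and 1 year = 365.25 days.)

Earth distance: d = v × t = 0.803c × 5 yr = 3.801×10¹⁶ m
γ = 1.678
d' = d/γ = 3.801×10¹⁶/1.678 = 2.265×10¹⁶ m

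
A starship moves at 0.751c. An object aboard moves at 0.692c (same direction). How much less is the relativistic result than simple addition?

Classical: u' + v = 0.692 + 0.751 = 1.443c
Relativistic: u = (0.692 + 0.751)/(1 + 0.519692) = 1.443/1.519692 = 0.9495c
Difference: 1.443 - 0.9495 = 0.4935c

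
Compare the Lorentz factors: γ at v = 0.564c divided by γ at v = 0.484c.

γ₁ = 1/√(1 - 0.564²) = 1.2110
γ₂ = 1/√(1 - 0.484²) = 1.1428
γ₁/γ₂ = 1.2110/1.1428 = 1.060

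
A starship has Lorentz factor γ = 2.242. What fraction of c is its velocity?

From γ = 1/√(1 - v²/c²):
1/γ² = 1/2.242² = 0.1989
v²/c² = 1 - 0.1989 = 0.8011
v/c = √(0.8011) = 0.8950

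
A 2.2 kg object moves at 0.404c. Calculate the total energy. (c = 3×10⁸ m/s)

γ = 1/√(1 - 0.404²) = 1.0932
mc² = 2.2 × (3×10⁸)² = 1.980×10¹⁷ J
E = γmc² = 1.0932 × 1.980×10¹⁷ = 2.165×10¹⁷ J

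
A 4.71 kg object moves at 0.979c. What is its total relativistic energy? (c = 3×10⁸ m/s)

γ = 1/√(1 - 0.979²) = 4.905
mc² = 4.71 × (3×10⁸)² = 4.239×10¹⁷ J
E = γmc² = 4.905 × 4.239×10¹⁷ = 2.079×10¹⁸ J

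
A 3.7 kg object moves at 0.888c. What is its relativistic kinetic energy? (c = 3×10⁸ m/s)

γ = 1/√(1 - 0.888²) = 2.1747
γ - 1 = 1.1747
KE = (γ-1)mc² = 1.1747 × 3.7 × (3×10⁸)² = 3.912×10¹⁷ J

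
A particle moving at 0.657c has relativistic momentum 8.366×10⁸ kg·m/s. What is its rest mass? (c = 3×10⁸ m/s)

γ = 1/√(1 - 0.657²) = 1.3265
v = 0.657 × 3×10⁸ = 1.971×10⁸ m/s
m = p/(γv) = 8.366×10⁸/(1.3265 × 1.971×10⁸) = 3.200 kg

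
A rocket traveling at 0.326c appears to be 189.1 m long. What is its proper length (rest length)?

Contracted length L = 189.1 m
γ = 1/√(1 - 0.326²) = 1.0578
L₀ = γL = 1.0578 × 189.1 = 200.0 m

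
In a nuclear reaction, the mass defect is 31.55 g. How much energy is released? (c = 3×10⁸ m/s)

Convert mass defect: Δm = 31.55 g = 0.03155 kg
E = Δm·c² = 0.03155 × (3×10⁸)²
= 0.03155 × 9×10¹⁶ = 2.840×10¹⁵ J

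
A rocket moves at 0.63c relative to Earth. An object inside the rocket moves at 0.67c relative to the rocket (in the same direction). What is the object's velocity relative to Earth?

u = (u' + v)/(1 + u'v/c²)
Numerator: 0.67 + 0.63 = 1.3
Denominator: 1 + 0.4221 = 1.4221
u = 1.3/1.4221 = 0.9141c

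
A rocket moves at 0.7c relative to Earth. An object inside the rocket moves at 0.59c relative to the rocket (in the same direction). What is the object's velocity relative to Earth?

u = (u' + v)/(1 + u'v/c²)
Numerator: 0.59 + 0.7 = 1.29
Denominator: 1 + 0.413 = 1.413
u = 1.29/1.413 = 0.9130c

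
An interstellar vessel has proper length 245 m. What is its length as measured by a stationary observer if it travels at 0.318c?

Proper length L₀ = 245 m
γ = 1/√(1 - 0.318²) = 1.0548
L = L₀/γ = 245/1.0548 = 232.3 m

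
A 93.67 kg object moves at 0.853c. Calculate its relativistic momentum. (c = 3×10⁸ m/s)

γ = 1/√(1 - 0.853²) = 1.916
v = 0.853 × 3×10⁸ = 2.559×10⁸ m/s
p = γmv = 1.916 × 93.67 × 2.559×10⁸ = 4.593×10¹⁰ kg·m/s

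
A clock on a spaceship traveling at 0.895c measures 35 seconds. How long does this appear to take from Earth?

Proper time Δt₀ = 35 seconds
γ = 1/√(1 - 0.895²) = 2.2418
Δt = γΔt₀ = 2.2418 × 35 = 78.46 seconds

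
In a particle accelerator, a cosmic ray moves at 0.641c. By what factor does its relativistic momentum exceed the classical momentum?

p_rel = γmv, p_class = mv
Ratio = γ = 1/√(1 - 0.641²)
= 1/√(0.589119) = 1.303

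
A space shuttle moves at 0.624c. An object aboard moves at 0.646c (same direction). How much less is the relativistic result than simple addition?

Classical: u' + v = 0.646 + 0.624 = 1.27c
Relativistic: u = (0.646 + 0.624)/(1 + 0.403104) = 1.27/1.403104 = 0.9051c
Difference: 1.27 - 0.9051 = 0.3649c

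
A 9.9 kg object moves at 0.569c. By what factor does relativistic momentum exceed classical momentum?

p_rel = γmv, p_class = mv
Ratio = γ = 1/√(1 - 0.569²) = 1.216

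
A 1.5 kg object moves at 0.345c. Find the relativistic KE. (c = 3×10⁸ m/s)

γ = 1/√(1 - 0.345²) = 1.065414
γ - 1 = 0.065414
KE = (γ-1)mc² = 0.065414 × 1.5 × (3×10⁸)² = 8.831×10¹⁵ J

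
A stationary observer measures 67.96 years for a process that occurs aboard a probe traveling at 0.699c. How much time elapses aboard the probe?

Dilated time Δt = 67.96 years
γ = 1/√(1 - 0.699²) = 1.3984
Δt₀ = Δt/γ = 67.96/1.3984 = 48.60 years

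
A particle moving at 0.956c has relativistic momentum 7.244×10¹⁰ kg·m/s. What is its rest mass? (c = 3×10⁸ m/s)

γ = 1/√(1 - 0.956²) = 3.4087
v = 0.956 × 3×10⁸ = 2.868×10⁸ m/s
m = p/(γv) = 7.244×10¹⁰/(3.4087 × 2.868×10⁸) = 74.10 kg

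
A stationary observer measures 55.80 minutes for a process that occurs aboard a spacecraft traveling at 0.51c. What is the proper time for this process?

Dilated time Δt = 55.80 minutes
γ = 1/√(1 - 0.51²) = 1.1626
Δt₀ = Δt/γ = 55.80/1.1626 = 48.00 minutes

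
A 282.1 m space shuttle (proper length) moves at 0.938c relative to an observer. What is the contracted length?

Proper length L₀ = 282.1 m
γ = 1/√(1 - 0.938²) = 2.8849
L = L₀/γ = 282.1/2.8849 = 97.79 m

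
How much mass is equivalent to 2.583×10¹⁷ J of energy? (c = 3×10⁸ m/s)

From E = mc², we get m = E/c²
c² = (3×10⁸)² = 9×10¹⁶ m²/s²
m = 2.583×10¹⁷ / 9×10¹⁶ = 2.870 kg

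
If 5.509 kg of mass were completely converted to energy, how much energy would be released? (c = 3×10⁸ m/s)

Using E = mc²:
c² = (3×10⁸)² = 9×10¹⁶ m²/s²
E = 5.509 × 9×10¹⁶ = 4.958×10¹⁷ J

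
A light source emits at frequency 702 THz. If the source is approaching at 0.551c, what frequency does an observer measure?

β = v/c = 0.551
(1+β)/(1-β) = 1.551/0.449 = 3.4543
Doppler factor = √(3.4543) = 1.859
f_obs = 702 × 1.859 = 1305 THz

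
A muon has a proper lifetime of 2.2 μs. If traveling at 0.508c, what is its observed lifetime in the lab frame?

Proper lifetime τ₀ = 2.2 μs
γ = 1/√(1 - 0.508²) = 1.161
τ = γτ₀ = 1.161 × 2.2 μs = 2.554 μs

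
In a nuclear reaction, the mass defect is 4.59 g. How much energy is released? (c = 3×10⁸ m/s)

Convert mass defect: Δm = 4.59 g = 0.00459 kg
E = Δm·c² = 0.00459 × (3×10⁸)²
= 0.00459 × 9×10¹⁶ = 4.131×10¹⁴ J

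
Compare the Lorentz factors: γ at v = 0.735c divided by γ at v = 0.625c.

γ₁ = 1/√(1 - 0.735²) = 1.475
γ₂ = 1/√(1 - 0.625²) = 1.281
γ₁/γ₂ = 1.475/1.281 = 1.151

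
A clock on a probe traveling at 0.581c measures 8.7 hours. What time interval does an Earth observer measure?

Proper time Δt₀ = 8.7 hours
γ = 1/√(1 - 0.581²) = 1.229
Δt = γΔt₀ = 1.229 × 8.7 = 10.69 hours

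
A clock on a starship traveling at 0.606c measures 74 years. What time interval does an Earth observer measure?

Proper time Δt₀ = 74 years
γ = 1/√(1 - 0.606²) = 1.2571
Δt = γΔt₀ = 1.2571 × 74 = 93.03 years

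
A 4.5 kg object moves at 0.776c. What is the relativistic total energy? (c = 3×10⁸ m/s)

γ = 1/√(1 - 0.776²) = 1.5855
mc² = 4.5 × (3×10⁸)² = 4.050×10¹⁷ J
E = γmc² = 1.5855 × 4.050×10¹⁷ = 6.421×10¹⁷ J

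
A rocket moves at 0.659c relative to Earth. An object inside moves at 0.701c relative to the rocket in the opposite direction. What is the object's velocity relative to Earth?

Object's velocity in rocket frame is u' = -0.701c
u = (u' + v)/(1 + u'v/c²) = (v - 0.701)/(1 - 0.701·v/c²)
Numerator: 0.659 - 0.701 = -0.042
Denominator: 1 - 0.461959 = 0.538041
u = -0.042/0.538041 = -0.07806c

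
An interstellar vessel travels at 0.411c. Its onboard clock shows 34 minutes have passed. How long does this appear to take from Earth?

Proper time Δt₀ = 34 minutes
γ = 1/√(1 - 0.411²) = 1.097
Δt = γΔt₀ = 1.097 × 34 = 37.30 minutes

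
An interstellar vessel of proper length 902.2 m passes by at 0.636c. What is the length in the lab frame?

Proper length L₀ = 902.2 m
γ = 1/√(1 - 0.636²) = 1.2959
L = L₀/γ = 902.2/1.2959 = 696.2 m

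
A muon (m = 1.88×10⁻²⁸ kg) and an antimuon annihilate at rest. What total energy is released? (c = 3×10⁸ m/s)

Both particles have the same rest mass, so total mass = 2m
E = 2m·c² = 2 × 1.88×10⁻²⁸ × (3×10⁸)²
= 2 × 1.88×10⁻²⁸ × 9×10¹⁶
= 3.384×10⁻¹¹ J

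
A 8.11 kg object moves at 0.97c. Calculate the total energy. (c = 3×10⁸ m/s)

γ = 1/√(1 - 0.97²) = 4.113
mc² = 8.11 × (3×10⁸)² = 7.299×10¹⁷ J
E = γmc² = 4.113 × 7.299×10¹⁷ = 3.002×10¹⁸ J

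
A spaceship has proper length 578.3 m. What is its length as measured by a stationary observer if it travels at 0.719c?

Proper length L₀ = 578.3 m
γ = 1/√(1 - 0.719²) = 1.439
L = L₀/γ = 578.3/1.439 = 401.9 m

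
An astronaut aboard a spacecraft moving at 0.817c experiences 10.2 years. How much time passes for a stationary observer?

Proper time Δt₀ = 10.2 years
γ = 1/√(1 - 0.817²) = 1.734
Δt = γΔt₀ = 1.734 × 10.2 = 17.69 years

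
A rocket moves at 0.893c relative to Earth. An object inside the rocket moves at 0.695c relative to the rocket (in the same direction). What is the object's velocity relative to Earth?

u = (u' + v)/(1 + u'v/c²)
Numerator: 0.695 + 0.893 = 1.588
Denominator: 1 + 0.620635 = 1.620635
u = 1.588/1.620635 = 0.9799c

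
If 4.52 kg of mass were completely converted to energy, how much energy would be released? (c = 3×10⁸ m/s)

Using E = mc²:
c² = (3×10⁸)² = 9×10¹⁶ m²/s²
E = 4.52 × 9×10¹⁶ = 4.068×10¹⁷ J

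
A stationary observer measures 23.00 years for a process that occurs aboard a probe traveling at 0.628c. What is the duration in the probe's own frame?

Dilated time Δt = 23.00 years
γ = 1/√(1 - 0.628²) = 1.285
Δt₀ = Δt/γ = 23.00/1.285 = 17.90 years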